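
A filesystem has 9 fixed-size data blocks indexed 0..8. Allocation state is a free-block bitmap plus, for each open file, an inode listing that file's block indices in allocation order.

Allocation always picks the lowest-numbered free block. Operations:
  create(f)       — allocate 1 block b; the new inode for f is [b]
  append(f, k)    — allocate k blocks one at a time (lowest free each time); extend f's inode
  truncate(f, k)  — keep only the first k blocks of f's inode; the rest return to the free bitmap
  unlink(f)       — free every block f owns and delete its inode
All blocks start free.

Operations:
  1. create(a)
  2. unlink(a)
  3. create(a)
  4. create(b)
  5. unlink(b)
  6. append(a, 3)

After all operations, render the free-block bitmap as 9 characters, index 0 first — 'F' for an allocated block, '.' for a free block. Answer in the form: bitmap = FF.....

bitmap = FFFF.....

create(a): bitmap=F........ | a=[0]
unlink(a): bitmap=......... | 
create(a): bitmap=F........ | a=[0]
create(b): bitmap=FF....... | a=[0] b=[1]
unlink(b): bitmap=F........ | a=[0]
append(a, 3): bitmap=FFFF..... | a=[0, 1, 2, 3]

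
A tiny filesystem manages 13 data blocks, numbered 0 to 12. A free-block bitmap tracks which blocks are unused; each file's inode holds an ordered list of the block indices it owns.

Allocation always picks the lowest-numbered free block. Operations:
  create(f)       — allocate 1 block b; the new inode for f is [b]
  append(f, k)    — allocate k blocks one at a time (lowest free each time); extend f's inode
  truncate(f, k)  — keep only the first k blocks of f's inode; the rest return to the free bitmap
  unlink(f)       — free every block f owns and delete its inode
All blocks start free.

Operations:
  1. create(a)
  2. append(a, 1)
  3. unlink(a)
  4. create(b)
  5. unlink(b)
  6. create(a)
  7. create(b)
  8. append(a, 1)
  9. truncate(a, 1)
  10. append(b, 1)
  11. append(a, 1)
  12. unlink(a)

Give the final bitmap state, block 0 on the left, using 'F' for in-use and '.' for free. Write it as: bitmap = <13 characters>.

bitmap = .FF..........

  1. create(a)  ⇒  F............  {a→[0]}
  2. append(a, 1)  ⇒  FF...........  {a→[0, 1]}
  3. unlink(a)  ⇒  .............  {}
  4. create(b)  ⇒  F............  {b→[0]}
  5. unlink(b)  ⇒  .............  {}
  6. create(a)  ⇒  F............  {a→[0]}
  7. create(b)  ⇒  FF...........  {a→[0]; b→[1]}
  8. append(a, 1)  ⇒  FFF..........  {a→[0, 2]; b→[1]}
  9. truncate(a, 1)  ⇒  FF...........  {a→[0]; b→[1]}
  10. append(b, 1)  ⇒  FFF..........  {a→[0]; b→[1, 2]}
  11. append(a, 1)  ⇒  FFFF.........  {a→[0, 3]; b→[1, 2]}
  12. unlink(a)  ⇒  .FF..........  {b→[1, 2]}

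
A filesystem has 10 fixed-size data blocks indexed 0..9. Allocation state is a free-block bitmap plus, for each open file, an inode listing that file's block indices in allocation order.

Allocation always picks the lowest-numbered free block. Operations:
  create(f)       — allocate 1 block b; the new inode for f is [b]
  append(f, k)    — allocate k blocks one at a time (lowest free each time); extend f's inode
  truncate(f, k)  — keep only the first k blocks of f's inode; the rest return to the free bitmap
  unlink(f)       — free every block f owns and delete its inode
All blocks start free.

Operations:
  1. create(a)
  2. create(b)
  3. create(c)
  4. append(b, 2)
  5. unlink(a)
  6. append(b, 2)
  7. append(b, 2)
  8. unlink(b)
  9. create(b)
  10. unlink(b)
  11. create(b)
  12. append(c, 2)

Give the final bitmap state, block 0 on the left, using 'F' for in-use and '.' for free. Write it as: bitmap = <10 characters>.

create(a): bitmap=F......... | a=[0]
create(b): bitmap=FF........ | a=[0] b=[1]
create(c): bitmap=FFF....... | a=[0] b=[1] c=[2]
append(b, 2): bitmap=FFFFF..... | a=[0] b=[1, 3, 4] c=[2]
unlink(a): bitmap=.FFFF..... | b=[1, 3, 4] c=[2]
append(b, 2): bitmap=FFFFFF.... | b=[1, 3, 4, 0, 5] c=[2]
append(b, 2): bitmap=FFFFFFFF.. | b=[1, 3, 4, 0, 5, 6, 7] c=[2]
unlink(b): bitmap=..F....... | c=[2]
create(b): bitmap=F.F....... | b=[0] c=[2]
unlink(b): bitmap=..F....... | c=[2]
create(b): bitmap=F.F....... | b=[0] c=[2]
append(c, 2): bitmap=FFFF...... | b=[0] c=[2, 1, 3]

bitmap = FFFF......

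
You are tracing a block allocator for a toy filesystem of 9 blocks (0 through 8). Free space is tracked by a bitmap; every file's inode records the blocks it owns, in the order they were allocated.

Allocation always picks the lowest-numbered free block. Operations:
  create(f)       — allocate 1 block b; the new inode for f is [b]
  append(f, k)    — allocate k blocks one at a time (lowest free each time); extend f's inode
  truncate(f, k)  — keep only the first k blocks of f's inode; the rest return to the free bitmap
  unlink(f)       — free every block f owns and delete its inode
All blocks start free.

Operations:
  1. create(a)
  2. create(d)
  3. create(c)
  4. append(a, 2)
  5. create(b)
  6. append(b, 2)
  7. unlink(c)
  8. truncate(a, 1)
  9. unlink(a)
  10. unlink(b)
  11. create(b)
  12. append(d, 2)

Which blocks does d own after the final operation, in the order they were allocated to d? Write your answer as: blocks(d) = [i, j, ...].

  1. create(a)  ⇒  F........  {a→[0]}
  2. create(d)  ⇒  FF.......  {a→[0]; d→[1]}
  3. create(c)  ⇒  FFF......  {a→[0]; c→[2]; d→[1]}
  4. append(a, 2)  ⇒  FFFFF....  {a→[0, 3, 4]; c→[2]; d→[1]}
  5. create(b)  ⇒  FFFFFF...  {a→[0, 3, 4]; b→[5]; c→[2]; d→[1]}
  6. append(b, 2)  ⇒  FFFFFFFF.  {a→[0, 3, 4]; b→[5, 6, 7]; c→[2]; d→[1]}
  7. unlink(c)  ⇒  FF.FFFFF.  {a→[0, 3, 4]; b→[5, 6, 7]; d→[1]}
  8. truncate(a, 1)  ⇒  FF...FFF.  {a→[0]; b→[5, 6, 7]; d→[1]}
  9. unlink(a)  ⇒  .F...FFF.  {b→[5, 6, 7]; d→[1]}
  10. unlink(b)  ⇒  .F.......  {d→[1]}
  11. create(b)  ⇒  FF.......  {b→[0]; d→[1]}
  12. append(d, 2)  ⇒  FFFF.....  {b→[0]; d→[1, 2, 3]}

blocks(d) = [1, 2, 3]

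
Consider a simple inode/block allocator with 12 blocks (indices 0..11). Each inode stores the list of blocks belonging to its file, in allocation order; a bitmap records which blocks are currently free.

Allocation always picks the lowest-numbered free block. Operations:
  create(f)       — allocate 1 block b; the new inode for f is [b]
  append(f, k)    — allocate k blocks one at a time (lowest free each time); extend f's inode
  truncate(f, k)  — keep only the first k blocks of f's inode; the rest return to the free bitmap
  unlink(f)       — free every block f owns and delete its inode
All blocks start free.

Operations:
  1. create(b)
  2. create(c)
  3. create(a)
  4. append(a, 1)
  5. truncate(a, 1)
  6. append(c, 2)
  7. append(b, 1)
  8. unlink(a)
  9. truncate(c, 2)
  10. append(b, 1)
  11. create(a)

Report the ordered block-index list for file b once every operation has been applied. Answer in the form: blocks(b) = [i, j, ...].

  1. create(b)  ⇒  F...........  {b→[0]}
  2. create(c)  ⇒  FF..........  {b→[0]; c→[1]}
  3. create(a)  ⇒  FFF.........  {a→[2]; b→[0]; c→[1]}
  4. append(a, 1)  ⇒  FFFF........  {a→[2, 3]; b→[0]; c→[1]}
  5. truncate(a, 1)  ⇒  FFF.........  {a→[2]; b→[0]; c→[1]}
  6. append(c, 2)  ⇒  FFFFF.......  {a→[2]; b→[0]; c→[1, 3, 4]}
  7. append(b, 1)  ⇒  FFFFFF......  {a→[2]; b→[0, 5]; c→[1, 3, 4]}
  8. unlink(a)  ⇒  FF.FFF......  {b→[0, 5]; c→[1, 3, 4]}
  9. truncate(c, 2)  ⇒  FF.F.F......  {b→[0, 5]; c→[1, 3]}
  10. append(b, 1)  ⇒  FFFF.F......  {b→[0, 5, 2]; c→[1, 3]}
  11. create(a)  ⇒  FFFFFF......  {a→[4]; b→[0, 5, 2]; c→[1, 3]}

blocks(b) = [0, 5, 2]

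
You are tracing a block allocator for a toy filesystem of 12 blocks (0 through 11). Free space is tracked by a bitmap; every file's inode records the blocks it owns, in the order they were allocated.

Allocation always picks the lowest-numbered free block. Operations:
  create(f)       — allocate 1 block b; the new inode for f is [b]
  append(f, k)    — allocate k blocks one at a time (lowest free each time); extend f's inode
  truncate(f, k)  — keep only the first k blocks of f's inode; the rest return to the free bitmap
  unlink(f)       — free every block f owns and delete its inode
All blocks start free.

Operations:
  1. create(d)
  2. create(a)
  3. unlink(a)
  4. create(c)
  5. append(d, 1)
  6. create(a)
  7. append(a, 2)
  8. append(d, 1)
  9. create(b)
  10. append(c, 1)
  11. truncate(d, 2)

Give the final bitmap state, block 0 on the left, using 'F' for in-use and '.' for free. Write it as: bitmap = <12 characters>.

bitmap = FFFFFF.FF...

after create(d) → d:[0]  free=[F...........]
after create(a) → a:[1], d:[0]  free=[FF..........]
after unlink(a) → d:[0]  free=[F...........]
after create(c) → c:[1], d:[0]  free=[FF..........]
after append(d, 1) → c:[1], d:[0, 2]  free=[FFF.........]
after create(a) → a:[3], c:[1], d:[0, 2]  free=[FFFF........]
after append(a, 2) → a:[3, 4, 5], c:[1], d:[0, 2]  free=[FFFFFF......]
after append(d, 1) → a:[3, 4, 5], c:[1], d:[0, 2, 6]  free=[FFFFFFF.....]
after create(b) → a:[3, 4, 5], b:[7], c:[1], d:[0, 2, 6]  free=[FFFFFFFF....]
after append(c, 1) → a:[3, 4, 5], b:[7], c:[1, 8], d:[0, 2, 6]  free=[FFFFFFFFF...]
after truncate(d, 2) → a:[3, 4, 5], b:[7], c:[1, 8], d:[0, 2]  free=[FFFFFF.FF...]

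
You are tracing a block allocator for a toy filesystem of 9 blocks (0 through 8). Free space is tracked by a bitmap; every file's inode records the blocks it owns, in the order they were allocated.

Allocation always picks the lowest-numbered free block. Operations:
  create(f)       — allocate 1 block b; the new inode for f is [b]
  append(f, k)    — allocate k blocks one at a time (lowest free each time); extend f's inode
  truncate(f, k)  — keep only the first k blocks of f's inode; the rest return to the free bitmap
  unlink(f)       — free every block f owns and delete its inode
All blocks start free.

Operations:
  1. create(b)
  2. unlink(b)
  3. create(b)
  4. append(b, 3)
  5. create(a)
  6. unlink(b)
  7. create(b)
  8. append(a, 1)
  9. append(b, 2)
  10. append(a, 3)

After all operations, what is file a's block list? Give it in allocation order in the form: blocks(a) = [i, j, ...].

  1. create(b)  ⇒  F........  {b→[0]}
  2. unlink(b)  ⇒  .........  {}
  3. create(b)  ⇒  F........  {b→[0]}
  4. append(b, 3)  ⇒  FFFF.....  {b→[0, 1, 2, 3]}
  5. create(a)  ⇒  FFFFF....  {a→[4]; b→[0, 1, 2, 3]}
  6. unlink(b)  ⇒  ....F....  {a→[4]}
  7. create(b)  ⇒  F...F....  {a→[4]; b→[0]}
  8. append(a, 1)  ⇒  FF..F....  {a→[4, 1]; b→[0]}
  9. append(b, 2)  ⇒  FFFFF....  {a→[4, 1]; b→[0, 2, 3]}
  10. append(a, 3)  ⇒  FFFFFFFF.  {a→[4, 1, 5, 6, 7]; b→[0, 2, 3]}

blocks(a) = [4, 1, 5, 6, 7]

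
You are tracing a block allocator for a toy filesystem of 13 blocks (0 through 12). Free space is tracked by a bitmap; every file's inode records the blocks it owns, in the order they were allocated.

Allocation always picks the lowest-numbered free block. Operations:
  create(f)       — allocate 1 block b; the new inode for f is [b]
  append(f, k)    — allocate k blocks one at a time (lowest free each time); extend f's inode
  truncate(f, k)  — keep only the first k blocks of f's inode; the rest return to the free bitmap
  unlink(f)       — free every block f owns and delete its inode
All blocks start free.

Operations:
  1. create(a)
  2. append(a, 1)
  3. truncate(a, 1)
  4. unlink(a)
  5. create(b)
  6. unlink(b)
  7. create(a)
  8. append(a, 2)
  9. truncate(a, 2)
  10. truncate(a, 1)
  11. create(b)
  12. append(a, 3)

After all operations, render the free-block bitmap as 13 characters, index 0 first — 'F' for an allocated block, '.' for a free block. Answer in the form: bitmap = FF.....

[1] create(a) — a=0 (map F............)
[2] append(a, 1) — a=0,1 (map FF...........)
[3] truncate(a, 1) — a=0 (map F............)
[4] unlink(a) —  (map .............)
[5] create(b) — b=0 (map F............)
[6] unlink(b) —  (map .............)
[7] create(a) — a=0 (map F............)
[8] append(a, 2) — a=0,1,2 (map FFF..........)
[9] truncate(a, 2) — a=0,1 (map FF...........)
[10] truncate(a, 1) — a=0 (map F............)
[11] create(b) — a=0 b=1 (map FF...........)
[12] append(a, 3) — a=0,2,3,4 b=1 (map FFFFF........)

bitmap = FFFFF........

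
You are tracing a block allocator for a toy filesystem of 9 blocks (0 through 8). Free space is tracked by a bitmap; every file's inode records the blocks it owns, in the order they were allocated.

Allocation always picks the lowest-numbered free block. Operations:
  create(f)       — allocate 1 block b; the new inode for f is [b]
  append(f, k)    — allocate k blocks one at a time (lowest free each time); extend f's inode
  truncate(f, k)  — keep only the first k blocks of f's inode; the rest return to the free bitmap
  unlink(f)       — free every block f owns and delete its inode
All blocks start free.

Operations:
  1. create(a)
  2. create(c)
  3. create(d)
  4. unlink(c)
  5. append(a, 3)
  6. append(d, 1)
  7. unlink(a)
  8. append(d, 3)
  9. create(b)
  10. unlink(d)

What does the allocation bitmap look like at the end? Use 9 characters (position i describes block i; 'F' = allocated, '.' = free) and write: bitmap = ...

bitmap = ....F....

  1. create(a)  ⇒  F........  {a→[0]}
  2. create(c)  ⇒  FF.......  {a→[0]; c→[1]}
  3. create(d)  ⇒  FFF......  {a→[0]; c→[1]; d→[2]}
  4. unlink(c)  ⇒  F.F......  {a→[0]; d→[2]}
  5. append(a, 3)  ⇒  FFFFF....  {a→[0, 1, 3, 4]; d→[2]}
  6. append(d, 1)  ⇒  FFFFFF...  {a→[0, 1, 3, 4]; d→[2, 5]}
  7. unlink(a)  ⇒  ..F..F...  {d→[2, 5]}
  8. append(d, 3)  ⇒  FFFF.F...  {d→[2, 5, 0, 1, 3]}
  9. create(b)  ⇒  FFFFFF...  {b→[4]; d→[2, 5, 0, 1, 3]}
  10. unlink(d)  ⇒  ....F....  {b→[4]}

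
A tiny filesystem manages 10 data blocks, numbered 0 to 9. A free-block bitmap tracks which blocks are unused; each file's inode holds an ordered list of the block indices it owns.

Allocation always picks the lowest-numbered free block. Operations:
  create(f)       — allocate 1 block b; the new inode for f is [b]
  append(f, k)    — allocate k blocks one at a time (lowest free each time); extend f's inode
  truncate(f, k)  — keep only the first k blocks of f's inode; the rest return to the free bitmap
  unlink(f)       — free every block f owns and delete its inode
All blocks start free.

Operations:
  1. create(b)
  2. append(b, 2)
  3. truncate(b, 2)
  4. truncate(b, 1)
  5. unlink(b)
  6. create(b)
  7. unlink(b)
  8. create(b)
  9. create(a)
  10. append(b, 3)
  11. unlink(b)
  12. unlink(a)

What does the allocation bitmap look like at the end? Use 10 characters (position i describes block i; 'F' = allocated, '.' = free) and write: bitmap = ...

  1. create(b)  ⇒  F.........  {b→[0]}
  2. append(b, 2)  ⇒  FFF.......  {b→[0, 1, 2]}
  3. truncate(b, 2)  ⇒  FF........  {b→[0, 1]}
  4. truncate(b, 1)  ⇒  F.........  {b→[0]}
  5. unlink(b)  ⇒  ..........  {}
  6. create(b)  ⇒  F.........  {b→[0]}
  7. unlink(b)  ⇒  ..........  {}
  8. create(b)  ⇒  F.........  {b→[0]}
  9. create(a)  ⇒  FF........  {a→[1]; b→[0]}
  10. append(b, 3)  ⇒  FFFFF.....  {a→[1]; b→[0, 2, 3, 4]}
  11. unlink(b)  ⇒  .F........  {a→[1]}
  12. unlink(a)  ⇒  ..........  {}

bitmap = ..........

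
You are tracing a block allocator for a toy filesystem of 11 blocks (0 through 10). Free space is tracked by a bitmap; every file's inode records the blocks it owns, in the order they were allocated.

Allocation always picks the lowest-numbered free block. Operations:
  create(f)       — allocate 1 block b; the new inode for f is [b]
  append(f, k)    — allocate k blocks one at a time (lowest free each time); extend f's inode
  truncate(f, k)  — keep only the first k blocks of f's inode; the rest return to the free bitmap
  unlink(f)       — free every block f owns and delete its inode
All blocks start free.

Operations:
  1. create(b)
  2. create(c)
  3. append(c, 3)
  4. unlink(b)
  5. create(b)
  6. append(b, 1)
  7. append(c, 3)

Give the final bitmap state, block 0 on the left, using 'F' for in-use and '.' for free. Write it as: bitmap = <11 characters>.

bitmap = FFFFFFFFF..

[1] create(b) — b=0 (map F..........)
[2] create(c) — b=0 c=1 (map FF.........)
[3] append(c, 3) — b=0 c=1,2,3,4 (map FFFFF......)
[4] unlink(b) — c=1,2,3,4 (map .FFFF......)
[5] create(b) — b=0 c=1,2,3,4 (map FFFFF......)
[6] append(b, 1) — b=0,5 c=1,2,3,4 (map FFFFFF.....)
[7] append(c, 3) — b=0,5 c=1,2,3,4,6,7,8 (map FFFFFFFFF..)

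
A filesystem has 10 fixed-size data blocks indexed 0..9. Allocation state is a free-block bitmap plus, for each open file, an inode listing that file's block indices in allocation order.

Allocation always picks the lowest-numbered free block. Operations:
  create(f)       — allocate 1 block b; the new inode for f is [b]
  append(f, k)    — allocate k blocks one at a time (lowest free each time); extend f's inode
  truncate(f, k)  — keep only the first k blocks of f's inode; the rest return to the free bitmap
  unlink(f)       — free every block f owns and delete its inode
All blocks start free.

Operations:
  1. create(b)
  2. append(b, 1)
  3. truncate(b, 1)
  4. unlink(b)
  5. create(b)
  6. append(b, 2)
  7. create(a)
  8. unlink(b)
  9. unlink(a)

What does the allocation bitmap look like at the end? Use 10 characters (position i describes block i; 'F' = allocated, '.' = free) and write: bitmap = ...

bitmap = ..........

  1. create(b)  ⇒  F.........  {b→[0]}
  2. append(b, 1)  ⇒  FF........  {b→[0, 1]}
  3. truncate(b, 1)  ⇒  F.........  {b→[0]}
  4. unlink(b)  ⇒  ..........  {}
  5. create(b)  ⇒  F.........  {b→[0]}
  6. append(b, 2)  ⇒  FFF.......  {b→[0, 1, 2]}
  7. create(a)  ⇒  FFFF......  {a→[3]; b→[0, 1, 2]}
  8. unlink(b)  ⇒  ...F......  {a→[3]}
  9. unlink(a)  ⇒  ..........  {}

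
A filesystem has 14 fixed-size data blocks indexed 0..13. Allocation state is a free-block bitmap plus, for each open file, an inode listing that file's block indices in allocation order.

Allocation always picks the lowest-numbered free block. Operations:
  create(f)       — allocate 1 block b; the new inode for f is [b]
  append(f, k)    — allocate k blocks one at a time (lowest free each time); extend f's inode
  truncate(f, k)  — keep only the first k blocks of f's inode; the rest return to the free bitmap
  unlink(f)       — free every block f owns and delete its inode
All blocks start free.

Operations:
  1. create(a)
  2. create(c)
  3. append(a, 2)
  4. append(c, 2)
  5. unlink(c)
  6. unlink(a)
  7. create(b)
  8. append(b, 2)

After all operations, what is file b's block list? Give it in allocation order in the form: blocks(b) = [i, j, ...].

after create(a) → a:[0]  free=[F.............]
after create(c) → a:[0], c:[1]  free=[FF............]
after append(a, 2) → a:[0, 2, 3], c:[1]  free=[FFFF..........]
after append(c, 2) → a:[0, 2, 3], c:[1, 4, 5]  free=[FFFFFF........]
after unlink(c) → a:[0, 2, 3]  free=[F.FF..........]
after unlink(a) →   free=[..............]
after create(b) → b:[0]  free=[F.............]
after append(b, 2) → b:[0, 1, 2]  free=[FFF...........]

blocks(b) = [0, 1, 2]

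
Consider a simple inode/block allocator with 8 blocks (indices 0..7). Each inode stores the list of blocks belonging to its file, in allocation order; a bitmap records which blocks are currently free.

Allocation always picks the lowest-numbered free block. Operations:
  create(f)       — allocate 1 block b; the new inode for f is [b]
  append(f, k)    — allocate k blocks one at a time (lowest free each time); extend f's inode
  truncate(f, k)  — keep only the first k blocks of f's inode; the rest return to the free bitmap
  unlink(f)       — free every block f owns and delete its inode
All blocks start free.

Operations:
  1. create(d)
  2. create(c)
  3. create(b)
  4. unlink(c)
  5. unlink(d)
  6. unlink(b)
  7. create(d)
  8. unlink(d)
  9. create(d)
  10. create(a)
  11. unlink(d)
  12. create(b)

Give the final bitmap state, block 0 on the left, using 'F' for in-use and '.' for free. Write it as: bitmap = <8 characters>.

bitmap = FF......

  1. create(d)  ⇒  F.......  {d→[0]}
  2. create(c)  ⇒  FF......  {c→[1]; d→[0]}
  3. create(b)  ⇒  FFF.....  {b→[2]; c→[1]; d→[0]}
  4. unlink(c)  ⇒  F.F.....  {b→[2]; d→[0]}
  5. unlink(d)  ⇒  ..F.....  {b→[2]}
  6. unlink(b)  ⇒  ........  {}
  7. create(d)  ⇒  F.......  {d→[0]}
  8. unlink(d)  ⇒  ........  {}
  9. create(d)  ⇒  F.......  {d→[0]}
  10. create(a)  ⇒  FF......  {a→[1]; d→[0]}
  11. unlink(d)  ⇒  .F......  {a→[1]}
  12. create(b)  ⇒  FF......  {a→[1]; b→[0]}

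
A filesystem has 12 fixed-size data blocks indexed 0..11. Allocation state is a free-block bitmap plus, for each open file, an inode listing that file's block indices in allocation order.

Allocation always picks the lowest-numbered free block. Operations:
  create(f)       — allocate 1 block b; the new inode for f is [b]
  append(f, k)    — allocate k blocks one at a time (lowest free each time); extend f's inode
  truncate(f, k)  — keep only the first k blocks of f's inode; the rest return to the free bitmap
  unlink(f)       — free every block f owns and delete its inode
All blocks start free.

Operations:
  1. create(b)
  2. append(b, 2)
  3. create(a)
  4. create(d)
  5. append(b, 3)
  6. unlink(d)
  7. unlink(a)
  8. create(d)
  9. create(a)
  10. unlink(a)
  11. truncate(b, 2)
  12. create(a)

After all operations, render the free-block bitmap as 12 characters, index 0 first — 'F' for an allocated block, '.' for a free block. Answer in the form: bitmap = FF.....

  1. create(b)  ⇒  F...........  {b→[0]}
  2. append(b, 2)  ⇒  FFF.........  {b→[0, 1, 2]}
  3. create(a)  ⇒  FFFF........  {a→[3]; b→[0, 1, 2]}
  4. create(d)  ⇒  FFFFF.......  {a→[3]; b→[0, 1, 2]; d→[4]}
  5. append(b, 3)  ⇒  FFFFFFFF....  {a→[3]; b→[0, 1, 2, 5, 6, 7]; d→[4]}
  6. unlink(d)  ⇒  FFFF.FFF....  {a→[3]; b→[0, 1, 2, 5, 6, 7]}
  7. unlink(a)  ⇒  FFF..FFF....  {b→[0, 1, 2, 5, 6, 7]}
  8. create(d)  ⇒  FFFF.FFF....  {b→[0, 1, 2, 5, 6, 7]; d→[3]}
  9. create(a)  ⇒  FFFFFFFF....  {a→[4]; b→[0, 1, 2, 5, 6, 7]; d→[3]}
  10. unlink(a)  ⇒  FFFF.FFF....  {b→[0, 1, 2, 5, 6, 7]; d→[3]}
  11. truncate(b, 2)  ⇒  FF.F........  {b→[0, 1]; d→[3]}
  12. create(a)  ⇒  FFFF........  {a→[2]; b→[0, 1]; d→[3]}

bitmap = FFFF........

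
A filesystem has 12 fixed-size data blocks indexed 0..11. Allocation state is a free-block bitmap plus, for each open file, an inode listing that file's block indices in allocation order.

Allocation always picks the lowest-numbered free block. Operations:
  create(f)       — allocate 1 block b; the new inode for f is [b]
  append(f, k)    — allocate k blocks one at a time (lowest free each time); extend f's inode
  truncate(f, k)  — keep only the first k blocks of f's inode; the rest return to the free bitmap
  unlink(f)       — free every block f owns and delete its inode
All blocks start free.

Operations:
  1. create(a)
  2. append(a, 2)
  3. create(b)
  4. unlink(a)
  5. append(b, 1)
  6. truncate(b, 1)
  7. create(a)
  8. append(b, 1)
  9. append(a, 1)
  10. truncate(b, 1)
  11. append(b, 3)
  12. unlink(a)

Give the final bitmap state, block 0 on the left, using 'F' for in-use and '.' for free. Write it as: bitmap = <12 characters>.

create(a): bitmap=F........... | a=[0]
append(a, 2): bitmap=FFF......... | a=[0, 1, 2]
create(b): bitmap=FFFF........ | a=[0, 1, 2] b=[3]
unlink(a): bitmap=...F........ | b=[3]
append(b, 1): bitmap=F..F........ | b=[3, 0]
truncate(b, 1): bitmap=...F........ | b=[3]
create(a): bitmap=F..F........ | a=[0] b=[3]
append(b, 1): bitmap=FF.F........ | a=[0] b=[3, 1]
append(a, 1): bitmap=FFFF........ | a=[0, 2] b=[3, 1]
truncate(b, 1): bitmap=F.FF........ | a=[0, 2] b=[3]
append(b, 3): bitmap=FFFFFF...... | a=[0, 2] b=[3, 1, 4, 5]
unlink(a): bitmap=.F.FFF...... | b=[3, 1, 4, 5]

bitmap = .F.FFF......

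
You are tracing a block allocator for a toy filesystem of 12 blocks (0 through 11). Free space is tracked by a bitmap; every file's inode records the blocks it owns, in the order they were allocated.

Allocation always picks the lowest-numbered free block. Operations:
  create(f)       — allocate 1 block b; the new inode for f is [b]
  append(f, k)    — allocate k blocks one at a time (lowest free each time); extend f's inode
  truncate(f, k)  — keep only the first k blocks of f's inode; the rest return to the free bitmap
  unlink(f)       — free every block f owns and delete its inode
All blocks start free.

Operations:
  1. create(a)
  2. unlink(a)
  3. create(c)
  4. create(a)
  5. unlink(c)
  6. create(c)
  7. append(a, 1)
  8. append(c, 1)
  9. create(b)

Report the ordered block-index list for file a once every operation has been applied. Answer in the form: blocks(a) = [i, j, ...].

[1] create(a) — a=0 (map F...........)
[2] unlink(a) —  (map ............)
[3] create(c) — c=0 (map F...........)
[4] create(a) — a=1 c=0 (map FF..........)
[5] unlink(c) — a=1 (map .F..........)
[6] create(c) — a=1 c=0 (map FF..........)
[7] append(a, 1) — a=1,2 c=0 (map FFF.........)
[8] append(c, 1) — a=1,2 c=0,3 (map FFFF........)
[9] create(b) — a=1,2 b=4 c=0,3 (map FFFFF.......)

blocks(a) = [1, 2]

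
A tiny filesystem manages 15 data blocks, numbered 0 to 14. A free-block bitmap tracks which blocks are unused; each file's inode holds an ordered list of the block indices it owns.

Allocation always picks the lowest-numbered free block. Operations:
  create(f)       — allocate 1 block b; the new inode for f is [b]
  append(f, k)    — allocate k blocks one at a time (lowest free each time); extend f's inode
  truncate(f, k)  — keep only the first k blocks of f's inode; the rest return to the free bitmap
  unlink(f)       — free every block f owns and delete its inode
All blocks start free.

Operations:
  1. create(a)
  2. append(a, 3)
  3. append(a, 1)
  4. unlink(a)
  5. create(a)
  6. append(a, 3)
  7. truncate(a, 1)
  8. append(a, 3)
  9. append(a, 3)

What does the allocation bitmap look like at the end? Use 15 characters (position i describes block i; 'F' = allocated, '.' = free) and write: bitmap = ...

bitmap = FFFFFFF........

  1. create(a)  ⇒  F..............  {a→[0]}
  2. append(a, 3)  ⇒  FFFF...........  {a→[0, 1, 2, 3]}
  3. append(a, 1)  ⇒  FFFFF..........  {a→[0, 1, 2, 3, 4]}
  4. unlink(a)  ⇒  ...............  {}
  5. create(a)  ⇒  F..............  {a→[0]}
  6. append(a, 3)  ⇒  FFFF...........  {a→[0, 1, 2, 3]}
  7. truncate(a, 1)  ⇒  F..............  {a→[0]}
  8. append(a, 3)  ⇒  FFFF...........  {a→[0, 1, 2, 3]}
  9. append(a, 3)  ⇒  FFFFFFF........  {a→[0, 1, 2, 3, 4, 5, 6]}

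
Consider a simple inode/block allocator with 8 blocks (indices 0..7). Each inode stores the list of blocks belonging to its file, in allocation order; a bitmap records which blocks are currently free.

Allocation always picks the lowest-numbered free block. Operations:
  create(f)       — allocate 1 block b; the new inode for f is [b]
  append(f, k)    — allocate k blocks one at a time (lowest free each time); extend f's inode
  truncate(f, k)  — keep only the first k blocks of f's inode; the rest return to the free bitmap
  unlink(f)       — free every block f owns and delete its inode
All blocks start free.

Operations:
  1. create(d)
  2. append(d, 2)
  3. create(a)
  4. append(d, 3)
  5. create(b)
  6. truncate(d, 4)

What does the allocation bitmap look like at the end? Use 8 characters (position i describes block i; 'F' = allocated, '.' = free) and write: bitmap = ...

after create(d) → d:[0]  free=[F.......]
after append(d, 2) → d:[0, 1, 2]  free=[FFF.....]
after create(a) → a:[3], d:[0, 1, 2]  free=[FFFF....]
after append(d, 3) → a:[3], d:[0, 1, 2, 4, 5, 6]  free=[FFFFFFF.]
after create(b) → a:[3], b:[7], d:[0, 1, 2, 4, 5, 6]  free=[FFFFFFFF]
after truncate(d, 4) → a:[3], b:[7], d:[0, 1, 2, 4]  free=[FFFFF..F]

bitmap = FFFFF..F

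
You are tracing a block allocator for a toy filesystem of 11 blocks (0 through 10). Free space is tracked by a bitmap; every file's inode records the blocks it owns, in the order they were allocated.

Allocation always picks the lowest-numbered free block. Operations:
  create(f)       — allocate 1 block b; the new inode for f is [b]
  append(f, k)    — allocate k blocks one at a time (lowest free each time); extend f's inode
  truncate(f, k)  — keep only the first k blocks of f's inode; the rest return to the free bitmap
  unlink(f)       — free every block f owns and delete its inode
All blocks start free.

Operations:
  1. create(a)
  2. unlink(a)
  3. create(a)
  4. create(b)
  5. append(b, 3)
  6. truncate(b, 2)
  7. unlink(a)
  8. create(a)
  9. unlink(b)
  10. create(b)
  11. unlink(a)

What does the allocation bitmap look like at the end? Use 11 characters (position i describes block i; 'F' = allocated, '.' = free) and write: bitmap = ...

[1] create(a) — a=0 (map F..........)
[2] unlink(a) —  (map ...........)
[3] create(a) — a=0 (map F..........)
[4] create(b) — a=0 b=1 (map FF.........)
[5] append(b, 3) — a=0 b=1,2,3,4 (map FFFFF......)
[6] truncate(b, 2) — a=0 b=1,2 (map FFF........)
[7] unlink(a) — b=1,2 (map .FF........)
[8] create(a) — a=0 b=1,2 (map FFF........)
[9] unlink(b) — a=0 (map F..........)
[10] create(b) — a=0 b=1 (map FF.........)
[11] unlink(a) — b=1 (map .F.........)

bitmap = .F.........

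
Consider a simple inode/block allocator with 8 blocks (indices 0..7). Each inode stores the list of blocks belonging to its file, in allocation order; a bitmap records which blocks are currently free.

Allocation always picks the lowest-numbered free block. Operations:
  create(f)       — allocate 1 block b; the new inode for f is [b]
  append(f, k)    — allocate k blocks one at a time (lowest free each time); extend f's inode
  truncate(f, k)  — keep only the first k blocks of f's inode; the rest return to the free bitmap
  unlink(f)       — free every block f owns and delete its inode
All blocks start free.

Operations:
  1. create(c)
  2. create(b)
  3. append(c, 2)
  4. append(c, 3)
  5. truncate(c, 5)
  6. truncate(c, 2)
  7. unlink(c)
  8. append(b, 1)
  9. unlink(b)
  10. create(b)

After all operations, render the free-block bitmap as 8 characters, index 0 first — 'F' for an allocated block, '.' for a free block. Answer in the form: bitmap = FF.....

bitmap = F.......

after create(c) → c:[0]  free=[F.......]
after create(b) → b:[1], c:[0]  free=[FF......]
after append(c, 2) → b:[1], c:[0, 2, 3]  free=[FFFF....]
after append(c, 3) → b:[1], c:[0, 2, 3, 4, 5, 6]  free=[FFFFFFF.]
after truncate(c, 5) → b:[1], c:[0, 2, 3, 4, 5]  free=[FFFFFF..]
after truncate(c, 2) → b:[1], c:[0, 2]  free=[FFF.....]
after unlink(c) → b:[1]  free=[.F......]
after append(b, 1) → b:[1, 0]  free=[FF......]
after unlink(b) →   free=[........]
after create(b) → b:[0]  free=[F.......]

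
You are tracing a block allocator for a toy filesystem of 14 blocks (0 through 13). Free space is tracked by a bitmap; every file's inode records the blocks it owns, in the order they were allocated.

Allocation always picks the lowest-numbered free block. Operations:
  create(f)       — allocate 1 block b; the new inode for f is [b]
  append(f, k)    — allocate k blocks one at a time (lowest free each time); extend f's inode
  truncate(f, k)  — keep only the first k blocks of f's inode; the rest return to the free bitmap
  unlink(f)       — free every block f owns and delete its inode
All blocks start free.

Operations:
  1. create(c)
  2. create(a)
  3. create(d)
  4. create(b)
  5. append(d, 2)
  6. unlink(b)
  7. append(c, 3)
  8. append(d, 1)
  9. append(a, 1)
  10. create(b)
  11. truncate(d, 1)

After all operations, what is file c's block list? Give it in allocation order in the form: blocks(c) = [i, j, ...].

  1. create(c)  ⇒  F.............  {c→[0]}
  2. create(a)  ⇒  FF............  {a→[1]; c→[0]}
  3. create(d)  ⇒  FFF...........  {a→[1]; c→[0]; d→[2]}
  4. create(b)  ⇒  FFFF..........  {a→[1]; b→[3]; c→[0]; d→[2]}
  5. append(d, 2)  ⇒  FFFFFF........  {a→[1]; b→[3]; c→[0]; d→[2, 4, 5]}
  6. unlink(b)  ⇒  FFF.FF........  {a→[1]; c→[0]; d→[2, 4, 5]}
  7. append(c, 3)  ⇒  FFFFFFFF......  {a→[1]; c→[0, 3, 6, 7]; d→[2, 4, 5]}
  8. append(d, 1)  ⇒  FFFFFFFFF.....  {a→[1]; c→[0, 3, 6, 7]; d→[2, 4, 5, 8]}
  9. append(a, 1)  ⇒  FFFFFFFFFF....  {a→[1, 9]; c→[0, 3, 6, 7]; d→[2, 4, 5, 8]}
  10. create(b)  ⇒  FFFFFFFFFFF...  {a→[1, 9]; b→[10]; c→[0, 3, 6, 7]; d→[2, 4, 5, 8]}
  11. truncate(d, 1)  ⇒  FFFF..FF.FF...  {a→[1, 9]; b→[10]; c→[0, 3, 6, 7]; d→[2]}

blocks(c) = [0, 3, 6, 7]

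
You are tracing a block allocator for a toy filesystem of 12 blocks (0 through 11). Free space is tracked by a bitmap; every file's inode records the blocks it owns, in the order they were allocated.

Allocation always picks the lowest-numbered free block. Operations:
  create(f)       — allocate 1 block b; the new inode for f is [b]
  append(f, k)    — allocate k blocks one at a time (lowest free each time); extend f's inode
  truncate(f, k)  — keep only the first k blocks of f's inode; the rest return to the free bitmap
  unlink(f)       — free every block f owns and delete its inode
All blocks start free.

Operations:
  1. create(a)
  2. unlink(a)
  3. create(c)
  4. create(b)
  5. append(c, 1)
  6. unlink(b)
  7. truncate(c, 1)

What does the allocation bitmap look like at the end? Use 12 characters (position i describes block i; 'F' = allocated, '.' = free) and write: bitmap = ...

  1. create(a)  ⇒  F...........  {a→[0]}
  2. unlink(a)  ⇒  ............  {}
  3. create(c)  ⇒  F...........  {c→[0]}
  4. create(b)  ⇒  FF..........  {b→[1]; c→[0]}
  5. append(c, 1)  ⇒  FFF.........  {b→[1]; c→[0, 2]}
  6. unlink(b)  ⇒  F.F.........  {c→[0, 2]}
  7. truncate(c, 1)  ⇒  F...........  {c→[0]}

bitmap = F...........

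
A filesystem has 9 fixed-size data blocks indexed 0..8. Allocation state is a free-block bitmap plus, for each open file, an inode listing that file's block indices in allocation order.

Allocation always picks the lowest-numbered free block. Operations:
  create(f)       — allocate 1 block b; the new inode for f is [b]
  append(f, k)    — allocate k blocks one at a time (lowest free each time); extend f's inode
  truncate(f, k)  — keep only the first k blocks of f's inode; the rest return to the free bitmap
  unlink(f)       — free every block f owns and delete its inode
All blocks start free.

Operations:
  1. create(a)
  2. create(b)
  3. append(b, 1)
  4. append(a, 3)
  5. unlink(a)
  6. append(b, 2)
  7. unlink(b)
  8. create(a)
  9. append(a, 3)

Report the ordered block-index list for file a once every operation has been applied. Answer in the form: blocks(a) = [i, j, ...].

  1. create(a)  ⇒  F........  {a→[0]}
  2. create(b)  ⇒  FF.......  {a→[0]; b→[1]}
  3. append(b, 1)  ⇒  FFF......  {a→[0]; b→[1, 2]}
  4. append(a, 3)  ⇒  FFFFFF...  {a→[0, 3, 4, 5]; b→[1, 2]}
  5. unlink(a)  ⇒  .FF......  {b→[1, 2]}
  6. append(b, 2)  ⇒  FFFF.....  {b→[1, 2, 0, 3]}
  7. unlink(b)  ⇒  .........  {}
  8. create(a)  ⇒  F........  {a→[0]}
  9. append(a, 3)  ⇒  FFFF.....  {a→[0, 1, 2, 3]}

blocks(a) = [0, 1, 2, 3]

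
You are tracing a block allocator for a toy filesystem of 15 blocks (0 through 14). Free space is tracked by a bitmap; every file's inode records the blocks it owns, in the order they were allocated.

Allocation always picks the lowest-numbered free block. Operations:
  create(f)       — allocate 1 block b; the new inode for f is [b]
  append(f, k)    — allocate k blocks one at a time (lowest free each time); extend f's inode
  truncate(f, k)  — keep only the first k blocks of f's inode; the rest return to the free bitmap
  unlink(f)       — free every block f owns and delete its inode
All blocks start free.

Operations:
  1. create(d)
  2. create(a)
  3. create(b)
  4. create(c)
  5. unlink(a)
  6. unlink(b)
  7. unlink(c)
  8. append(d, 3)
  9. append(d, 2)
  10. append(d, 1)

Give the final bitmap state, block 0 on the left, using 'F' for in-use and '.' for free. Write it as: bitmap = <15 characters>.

after create(d) → d:[0]  free=[F..............]
after create(a) → a:[1], d:[0]  free=[FF.............]
after create(b) → a:[1], b:[2], d:[0]  free=[FFF............]
after create(c) → a:[1], b:[2], c:[3], d:[0]  free=[FFFF...........]
after unlink(a) → b:[2], c:[3], d:[0]  free=[F.FF...........]
after unlink(b) → c:[3], d:[0]  free=[F..F...........]
after unlink(c) → d:[0]  free=[F..............]
after append(d, 3) → d:[0, 1, 2, 3]  free=[FFFF...........]
after append(d, 2) → d:[0, 1, 2, 3, 4, 5]  free=[FFFFFF.........]
after append(d, 1) → d:[0, 1, 2, 3, 4, 5, 6]  free=[FFFFFFF........]

bitmap = FFFFFFF........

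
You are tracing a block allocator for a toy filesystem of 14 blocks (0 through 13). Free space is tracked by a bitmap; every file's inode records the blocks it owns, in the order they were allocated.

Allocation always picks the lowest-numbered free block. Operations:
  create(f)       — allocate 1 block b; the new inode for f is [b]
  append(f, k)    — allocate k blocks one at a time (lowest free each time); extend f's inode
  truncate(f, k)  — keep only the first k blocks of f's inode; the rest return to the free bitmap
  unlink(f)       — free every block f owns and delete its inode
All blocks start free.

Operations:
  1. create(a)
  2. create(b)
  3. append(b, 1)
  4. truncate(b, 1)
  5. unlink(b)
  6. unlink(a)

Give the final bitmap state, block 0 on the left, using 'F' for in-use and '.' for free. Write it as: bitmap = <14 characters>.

after create(a) → a:[0]  free=[F.............]
after create(b) → a:[0], b:[1]  free=[FF............]
after append(b, 1) → a:[0], b:[1, 2]  free=[FFF...........]
after truncate(b, 1) → a:[0], b:[1]  free=[FF............]
after unlink(b) → a:[0]  free=[F.............]
after unlink(a) →   free=[..............]

bitmap = ..............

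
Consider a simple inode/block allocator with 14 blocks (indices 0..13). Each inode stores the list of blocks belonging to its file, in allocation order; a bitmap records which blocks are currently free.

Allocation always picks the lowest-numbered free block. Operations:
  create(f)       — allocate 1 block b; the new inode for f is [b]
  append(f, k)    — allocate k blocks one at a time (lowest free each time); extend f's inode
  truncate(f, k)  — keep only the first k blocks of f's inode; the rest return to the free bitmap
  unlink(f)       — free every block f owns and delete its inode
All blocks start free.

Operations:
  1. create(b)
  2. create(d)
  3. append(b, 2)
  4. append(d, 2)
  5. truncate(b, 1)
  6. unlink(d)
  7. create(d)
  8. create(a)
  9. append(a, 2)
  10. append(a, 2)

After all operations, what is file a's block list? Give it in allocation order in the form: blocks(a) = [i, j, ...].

after create(b) → b:[0]  free=[F.............]
after create(d) → b:[0], d:[1]  free=[FF............]
after append(b, 2) → b:[0, 2, 3], d:[1]  free=[FFFF..........]
after append(d, 2) → b:[0, 2, 3], d:[1, 4, 5]  free=[FFFFFF........]
after truncate(b, 1) → b:[0], d:[1, 4, 5]  free=[FF..FF........]
after unlink(d) → b:[0]  free=[F.............]
after create(d) → b:[0], d:[1]  free=[FF............]
after create(a) → a:[2], b:[0], d:[1]  free=[FFF...........]
after append(a, 2) → a:[2, 3, 4], b:[0], d:[1]  free=[FFFFF.........]
after append(a, 2) → a:[2, 3, 4, 5, 6], b:[0], d:[1]  free=[FFFFFFF.......]

blocks(a) = [2, 3, 4, 5, 6]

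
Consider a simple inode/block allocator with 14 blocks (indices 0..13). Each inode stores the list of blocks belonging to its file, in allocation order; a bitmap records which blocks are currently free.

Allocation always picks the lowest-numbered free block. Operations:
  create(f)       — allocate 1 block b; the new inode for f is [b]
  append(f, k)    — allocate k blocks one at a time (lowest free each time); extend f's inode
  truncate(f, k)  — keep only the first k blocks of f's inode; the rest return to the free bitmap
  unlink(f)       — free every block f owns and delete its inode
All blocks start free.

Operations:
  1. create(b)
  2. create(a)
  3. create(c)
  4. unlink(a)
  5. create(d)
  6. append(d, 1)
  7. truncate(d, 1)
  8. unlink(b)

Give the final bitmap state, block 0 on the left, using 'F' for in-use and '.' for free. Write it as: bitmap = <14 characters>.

[1] create(b) — b=0 (map F.............)
[2] create(a) — a=1 b=0 (map FF............)
[3] create(c) — a=1 b=0 c=2 (map FFF...........)
[4] unlink(a) — b=0 c=2 (map F.F...........)
[5] create(d) — b=0 c=2 d=1 (map FFF...........)
[6] append(d, 1) — b=0 c=2 d=1,3 (map FFFF..........)
[7] truncate(d, 1) — b=0 c=2 d=1 (map FFF...........)
[8] unlink(b) — c=2 d=1 (map .FF...........)

bitmap = .FF...........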